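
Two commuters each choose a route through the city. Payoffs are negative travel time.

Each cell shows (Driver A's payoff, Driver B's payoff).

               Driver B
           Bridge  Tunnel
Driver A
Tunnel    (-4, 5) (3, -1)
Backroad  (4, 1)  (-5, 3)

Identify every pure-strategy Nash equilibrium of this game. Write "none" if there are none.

Driver A against Bridge: payoffs -4, 4 → best response Backroad.
Driver A against Tunnel: payoffs 3, -5 → best response Tunnel.
Driver B against Tunnel: payoffs 5, -1 → best response Bridge.
Driver B against Backroad: payoffs 1, 3 → best response Tunnel.
No profile is a mutual best response for all players.

There is no pure-strategy Nash equilibrium.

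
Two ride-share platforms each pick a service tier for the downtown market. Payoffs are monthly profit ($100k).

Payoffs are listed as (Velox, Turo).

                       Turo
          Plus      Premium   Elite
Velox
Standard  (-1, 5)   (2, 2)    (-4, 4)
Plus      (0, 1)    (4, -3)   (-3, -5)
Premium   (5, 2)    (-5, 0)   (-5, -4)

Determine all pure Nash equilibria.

(Premium, Plus)

Check each profile: it is a Nash equilibrium iff no player can strictly gain by switching unilaterally.
(Standard, Plus): Velox can switch to Plus (-1 → 0). Not NE.
(Standard, Premium): Velox can switch to Plus (2 → 4). Not NE.
(Standard, Elite): Velox can switch to Plus (-4 → -3). Not NE.
(Plus, Plus): Velox can switch to Premium (0 → 5). Not NE.
(Plus, Premium): Turo can switch to Plus (-3 → 1). Not NE.
(Plus, Elite): Turo can switch to Plus (-5 → 1). Not NE.
(Premium, Plus): Velox gets 5, best alternative 0; Turo gets 2, best alternative 0. No profitable deviation — NE.
(Premium, Premium): Velox can switch to Standard (-5 → 2). Not NE.
(Premium, Elite): Velox can switch to Standard (-5 → -4). Not NE.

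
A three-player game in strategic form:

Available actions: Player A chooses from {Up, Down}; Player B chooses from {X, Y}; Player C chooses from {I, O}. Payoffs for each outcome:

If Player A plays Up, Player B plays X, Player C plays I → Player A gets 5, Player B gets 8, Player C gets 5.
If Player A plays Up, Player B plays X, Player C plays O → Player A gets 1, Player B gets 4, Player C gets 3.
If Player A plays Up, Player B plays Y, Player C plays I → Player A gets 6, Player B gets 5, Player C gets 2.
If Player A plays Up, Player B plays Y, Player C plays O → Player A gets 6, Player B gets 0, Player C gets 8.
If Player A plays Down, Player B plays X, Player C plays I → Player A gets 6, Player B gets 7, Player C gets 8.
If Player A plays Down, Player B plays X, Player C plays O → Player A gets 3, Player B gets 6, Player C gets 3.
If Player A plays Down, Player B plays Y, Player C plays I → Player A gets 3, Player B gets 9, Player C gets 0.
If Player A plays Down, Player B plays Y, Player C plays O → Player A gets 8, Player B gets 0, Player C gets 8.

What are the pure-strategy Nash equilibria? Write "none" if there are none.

For each player, find the best response to each opponent profile; mutual best responses are the pure NE.
Player A against (X, I): payoffs 5, 6 → best response Down.
Player A against (X, O): payoffs 1, 3 → best response Down.
Player A against (Y, I): payoffs 6, 3 → best response Up.
Player A against (Y, O): payoffs 6, 8 → best response Down.
Player B against (Up, I): payoffs 8, 5 → best response X.
Player B against (Up, O): payoffs 4, 0 → best response X.
Player B against (Down, I): payoffs 7, 9 → best response Y.
Player B against (Down, O): payoffs 6, 0 → best response X.
Player C against (Up, X): payoffs 5, 3 → best response I.
Player C against (Up, Y): payoffs 2, 8 → best response O.
Player C against (Down, X): payoffs 8, 3 → best response I.
Player C against (Down, Y): payoffs 0, 8 → best response O.
No profile is a mutual best response for all players.

There is no pure-strategy Nash equilibrium.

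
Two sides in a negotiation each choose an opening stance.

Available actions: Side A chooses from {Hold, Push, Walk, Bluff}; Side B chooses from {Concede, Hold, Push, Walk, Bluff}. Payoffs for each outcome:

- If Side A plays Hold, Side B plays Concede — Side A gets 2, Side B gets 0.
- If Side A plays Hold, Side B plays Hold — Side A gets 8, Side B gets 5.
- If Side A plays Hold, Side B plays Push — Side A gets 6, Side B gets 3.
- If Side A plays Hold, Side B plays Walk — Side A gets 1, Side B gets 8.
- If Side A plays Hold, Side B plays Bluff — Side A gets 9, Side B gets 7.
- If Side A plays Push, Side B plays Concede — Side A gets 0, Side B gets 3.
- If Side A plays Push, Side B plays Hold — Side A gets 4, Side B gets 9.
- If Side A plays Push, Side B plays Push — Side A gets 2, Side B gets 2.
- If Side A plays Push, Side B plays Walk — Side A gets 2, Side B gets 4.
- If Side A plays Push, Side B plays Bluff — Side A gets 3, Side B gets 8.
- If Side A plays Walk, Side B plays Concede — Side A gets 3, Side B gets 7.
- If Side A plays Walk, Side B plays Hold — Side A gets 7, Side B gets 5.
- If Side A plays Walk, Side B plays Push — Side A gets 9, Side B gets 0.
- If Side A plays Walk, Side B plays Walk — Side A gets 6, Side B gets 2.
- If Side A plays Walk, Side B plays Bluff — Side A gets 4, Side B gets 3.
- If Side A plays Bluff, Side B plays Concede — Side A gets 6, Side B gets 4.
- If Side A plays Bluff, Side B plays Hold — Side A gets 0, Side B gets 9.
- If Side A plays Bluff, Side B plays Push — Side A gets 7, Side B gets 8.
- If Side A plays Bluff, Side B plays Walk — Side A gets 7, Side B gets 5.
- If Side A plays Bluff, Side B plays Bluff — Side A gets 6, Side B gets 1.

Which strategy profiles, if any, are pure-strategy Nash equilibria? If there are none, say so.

Side A against Concede: payoffs 2, 0, 3, 6 → best response Bluff.
Side A against Hold: payoffs 8, 4, 7, 0 → best response Hold.
Side A against Push: payoffs 6, 2, 9, 7 → best response Walk.
Side A against Walk: payoffs 1, 2, 6, 7 → best response Bluff.
Side A against Bluff: payoffs 9, 3, 4, 6 → best response Hold.
Side B against Hold: payoffs 0, 5, 3, 8, 7 → best response Walk.
Side B against Push: payoffs 3, 9, 2, 4, 8 → best response Hold.
Side B against Walk: payoffs 7, 5, 0, 2, 3 → best response Concede.
Side B against Bluff: payoffs 4, 9, 8, 5, 1 → best response Hold.
No profile is a mutual best response for all players.

This game has no pure Nash equilibrium.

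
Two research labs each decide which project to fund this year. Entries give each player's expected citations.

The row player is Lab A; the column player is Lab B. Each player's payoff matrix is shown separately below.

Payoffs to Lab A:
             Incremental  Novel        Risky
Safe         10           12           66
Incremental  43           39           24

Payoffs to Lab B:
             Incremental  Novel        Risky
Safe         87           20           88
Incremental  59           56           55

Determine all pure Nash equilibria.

(Safe, Risky) and (Incremental, Incremental)

(Safe, Incremental): Lab A can switch to Incremental (10 → 43). Not NE.
(Safe, Novel): Lab A can switch to Incremental (12 → 39). Not NE.
(Safe, Risky): Lab A gets 66, best alternative 24; Lab B gets 88, best alternative 87. No profitable deviation — NE.
(Incremental, Incremental): Lab A gets 43, best alternative 10; Lab B gets 59, best alternative 56. No profitable deviation — NE.
(Incremental, Novel): Lab B can switch to Incremental (56 → 59). Not NE.
(Incremental, Risky): Lab A can switch to Safe (24 → 66). Not NE.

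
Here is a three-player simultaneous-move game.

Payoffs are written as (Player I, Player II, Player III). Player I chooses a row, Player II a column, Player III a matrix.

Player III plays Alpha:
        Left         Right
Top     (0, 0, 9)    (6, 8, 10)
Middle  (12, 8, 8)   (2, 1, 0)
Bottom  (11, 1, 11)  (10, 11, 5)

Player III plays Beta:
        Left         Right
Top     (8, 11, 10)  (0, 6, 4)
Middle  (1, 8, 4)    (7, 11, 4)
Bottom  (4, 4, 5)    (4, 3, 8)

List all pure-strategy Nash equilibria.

Player I against (Left, Alpha): payoffs 0, 12, 11 → best response Middle.
Player I against (Left, Beta): payoffs 8, 1, 4 → best response Top.
Player I against (Right, Alpha): payoffs 6, 2, 10 → best response Bottom.
Player I against (Right, Beta): payoffs 0, 7, 4 → best response Middle.
Player II against (Top, Alpha): payoffs 0, 8 → best response Right.
Player II against (Top, Beta): payoffs 11, 6 → best response Left.
Player II against (Middle, Alpha): payoffs 8, 1 → best response Left.
Player II against (Middle, Beta): payoffs 8, 11 → best response Right.
Player II against (Bottom, Alpha): payoffs 1, 11 → best response Right.
Player II against (Bottom, Beta): payoffs 4, 3 → best response Left.
Player III against (Top, Left): payoffs 9, 10 → best response Beta.
Player III against (Top, Right): payoffs 10, 4 → best response Alpha.
Player III against (Middle, Left): payoffs 8, 4 → best response Alpha.
Player III against (Middle, Right): payoffs 0, 4 → best response Beta.
Player III against (Bottom, Left): payoffs 11, 5 → best response Alpha.
Player III against (Bottom, Right): payoffs 5, 8 → best response Beta.
Mutual best responses: (Top, Left, Beta); (Middle, Left, Alpha); (Middle, Right, Beta).

The pure Nash equilibria are (Top, Left, Beta), (Middle, Left, Alpha), (Middle, Right, Beta).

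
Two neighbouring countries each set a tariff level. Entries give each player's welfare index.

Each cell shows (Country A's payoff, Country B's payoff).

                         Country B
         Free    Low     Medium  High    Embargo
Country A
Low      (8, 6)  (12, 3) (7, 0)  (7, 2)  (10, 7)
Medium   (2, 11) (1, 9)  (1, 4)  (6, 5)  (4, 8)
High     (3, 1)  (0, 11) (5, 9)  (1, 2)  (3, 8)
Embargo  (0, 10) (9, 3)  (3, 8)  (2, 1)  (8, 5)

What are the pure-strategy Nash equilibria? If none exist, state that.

(Low, Free): Country B can switch to Embargo (6 → 7). Not NE.
(Low, Low): Country B can switch to Free (3 → 6). Not NE.
(Low, Medium): Country B can switch to Free (0 → 6). Not NE.
(Low, High): Country B can switch to Free (2 → 6). Not NE.
(Low, Embargo): Country A gets 10, best alternative 8; Country B gets 7, best alternative 6. No profitable deviation — NE.
(Medium, Free): Country A can switch to Low (2 → 8). Not NE.
(Medium, Low): Country A can switch to Low (1 → 12). Not NE.
(Medium, Medium): Country A can switch to Low (1 → 7). Not NE.
(Medium, High): Country A can switch to Low (6 → 7). Not NE.
(Medium, Embargo): Country A can switch to Low (4 → 10). Not NE.
(High, Free): Country A can switch to Low (3 → 8). Not NE.
(The remaining 9 profiles each have a profitable deviation by the same check.)

The unique pure-strategy Nash equilibrium is (Low, Embargo).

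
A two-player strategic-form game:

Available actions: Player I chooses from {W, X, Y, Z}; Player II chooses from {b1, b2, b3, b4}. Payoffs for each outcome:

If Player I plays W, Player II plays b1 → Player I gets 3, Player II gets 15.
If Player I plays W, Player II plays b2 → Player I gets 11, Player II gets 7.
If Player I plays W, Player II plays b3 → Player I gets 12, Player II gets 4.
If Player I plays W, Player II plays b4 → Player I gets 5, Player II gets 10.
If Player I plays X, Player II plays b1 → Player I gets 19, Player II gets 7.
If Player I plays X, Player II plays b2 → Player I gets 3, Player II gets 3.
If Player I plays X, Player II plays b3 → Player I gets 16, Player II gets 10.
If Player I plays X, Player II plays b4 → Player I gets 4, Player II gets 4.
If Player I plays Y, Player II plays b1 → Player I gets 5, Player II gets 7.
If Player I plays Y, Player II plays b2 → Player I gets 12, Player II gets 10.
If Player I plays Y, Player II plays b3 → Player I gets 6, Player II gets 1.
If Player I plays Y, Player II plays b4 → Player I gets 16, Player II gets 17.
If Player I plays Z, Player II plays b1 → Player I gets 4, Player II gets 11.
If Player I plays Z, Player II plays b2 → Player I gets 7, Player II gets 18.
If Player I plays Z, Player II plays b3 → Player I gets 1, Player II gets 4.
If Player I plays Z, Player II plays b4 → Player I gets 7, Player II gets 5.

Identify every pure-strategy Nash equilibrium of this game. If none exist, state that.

Mark each player's best response to every combination of opponents' strategies; a profile where every player is best-responding is a pure Nash equilibrium.
Player I against b1: payoffs 3, 19, 5, 4 → best response X.
Player I against b2: payoffs 11, 3, 12, 7 → best response Y.
Player I against b3: payoffs 12, 16, 6, 1 → best response X.
Player I against b4: payoffs 5, 4, 16, 7 → best response Y.
Player II against W: payoffs 15, 7, 4, 10 → best response b1.
Player II against X: payoffs 7, 3, 10, 4 → best response b3.
Player II against Y: payoffs 7, 10, 1, 17 → best response b4.
Player II against Z: payoffs 11, 18, 4, 5 → best response b2.
Mutual best responses: (X, b3); (Y, b4).

Pure-strategy Nash equilibria: (X, b3), (Y, b4)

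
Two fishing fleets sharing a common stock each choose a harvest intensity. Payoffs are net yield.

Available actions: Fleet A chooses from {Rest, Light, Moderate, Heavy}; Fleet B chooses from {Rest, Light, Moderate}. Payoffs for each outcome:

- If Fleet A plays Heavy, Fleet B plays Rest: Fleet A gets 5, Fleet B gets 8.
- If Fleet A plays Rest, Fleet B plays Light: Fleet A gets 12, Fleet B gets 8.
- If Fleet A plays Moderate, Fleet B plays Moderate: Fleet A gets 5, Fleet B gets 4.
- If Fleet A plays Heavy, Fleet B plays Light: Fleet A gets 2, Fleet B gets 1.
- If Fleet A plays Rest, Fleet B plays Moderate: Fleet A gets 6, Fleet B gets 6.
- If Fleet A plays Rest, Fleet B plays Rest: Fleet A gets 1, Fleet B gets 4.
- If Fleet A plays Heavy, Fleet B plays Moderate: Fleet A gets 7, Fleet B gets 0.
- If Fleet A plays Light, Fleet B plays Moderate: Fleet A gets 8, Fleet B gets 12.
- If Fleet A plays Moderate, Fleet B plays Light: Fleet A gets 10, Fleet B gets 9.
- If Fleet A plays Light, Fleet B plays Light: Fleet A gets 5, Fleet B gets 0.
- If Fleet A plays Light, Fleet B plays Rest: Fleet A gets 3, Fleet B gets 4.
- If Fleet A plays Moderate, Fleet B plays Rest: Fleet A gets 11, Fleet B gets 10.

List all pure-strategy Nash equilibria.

(Rest, Light), (Light, Moderate), (Moderate, Rest)

(Rest, Rest): Fleet A can switch to Light (1 → 3). Not NE.
(Rest, Light): Fleet A gets 12, best alternative 10; Fleet B gets 8, best alternative 6. No profitable deviation — NE.
(Rest, Moderate): Fleet A can switch to Light (6 → 8). Not NE.
(Light, Rest): Fleet A can switch to Moderate (3 → 11). Not NE.
(Light, Light): Fleet A can switch to Rest (5 → 12). Not NE.
(Light, Moderate): Fleet A gets 8, best alternative 7; Fleet B gets 12, best alternative 4. No profitable deviation — NE.
(Moderate, Rest): Fleet A gets 11, best alternative 5; Fleet B gets 10, best alternative 9. No profitable deviation — NE.
(Moderate, Light): Fleet A can switch to Rest (10 → 12). Not NE.
(Moderate, Moderate): Fleet A can switch to Rest (5 → 6). Not NE.
(Heavy, Rest): Fleet A can switch to Moderate (5 → 11). Not NE.
(Heavy, Light): Fleet A can switch to Rest (2 → 12). Not NE.
(Heavy, Moderate): Fleet A can switch to Light (7 → 8). Not NE.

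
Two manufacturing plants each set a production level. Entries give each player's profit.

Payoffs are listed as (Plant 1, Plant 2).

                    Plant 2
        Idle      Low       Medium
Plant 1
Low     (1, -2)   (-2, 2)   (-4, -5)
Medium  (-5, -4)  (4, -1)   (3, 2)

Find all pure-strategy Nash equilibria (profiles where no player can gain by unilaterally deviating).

(Medium, Medium)

For each player, find the best response to each opponent profile; mutual best responses are the pure NE.
Plant 1 against Idle: payoffs 1, -5 → best response Low.
Plant 1 against Low: payoffs -2, 4 → best response Medium.
Plant 1 against Medium: payoffs -4, 3 → best response Medium.
Plant 2 against Low: payoffs -2, 2, -5 → best response Low.
Plant 2 against Medium: payoffs -4, -1, 2 → best response Medium.
Mutual best responses: (Medium, Medium).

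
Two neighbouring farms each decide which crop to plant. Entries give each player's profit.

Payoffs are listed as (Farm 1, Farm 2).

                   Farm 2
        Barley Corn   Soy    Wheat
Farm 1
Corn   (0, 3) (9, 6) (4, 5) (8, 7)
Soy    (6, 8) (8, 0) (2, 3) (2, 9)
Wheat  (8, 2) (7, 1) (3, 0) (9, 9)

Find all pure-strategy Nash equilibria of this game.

For each player, find the best response to each opponent profile; mutual best responses are the pure NE.
Farm 1 against Barley: payoffs 0, 6, 8 → best response Wheat.
Farm 1 against Corn: payoffs 9, 8, 7 → best response Corn.
Farm 1 against Soy: payoffs 4, 2, 3 → best response Corn.
Farm 1 against Wheat: payoffs 8, 2, 9 → best response Wheat.
Farm 2 against Corn: payoffs 3, 6, 5, 7 → best response Wheat.
Farm 2 against Soy: payoffs 8, 0, 3, 9 → best response Wheat.
Farm 2 against Wheat: payoffs 2, 1, 0, 9 → best response Wheat.
Mutual best responses: (Wheat, Wheat).

The unique pure-strategy Nash equilibrium is (Wheat, Wheat).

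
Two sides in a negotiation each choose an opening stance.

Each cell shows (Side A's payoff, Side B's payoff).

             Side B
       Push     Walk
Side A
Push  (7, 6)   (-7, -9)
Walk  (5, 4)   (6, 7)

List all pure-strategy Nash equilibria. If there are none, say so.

(Push, Push): Side A gets 7, best alternative 5; Side B gets 6, best alternative -9. No profitable deviation — NE.
(Push, Walk): Side A can switch to Walk (-7 → 6). Not NE.
(Walk, Push): Side A can switch to Push (5 → 7). Not NE.
(Walk, Walk): Side A gets 6, best alternative -7; Side B gets 7, best alternative 4. No profitable deviation — NE.

(Push, Push) and (Walk, Walk)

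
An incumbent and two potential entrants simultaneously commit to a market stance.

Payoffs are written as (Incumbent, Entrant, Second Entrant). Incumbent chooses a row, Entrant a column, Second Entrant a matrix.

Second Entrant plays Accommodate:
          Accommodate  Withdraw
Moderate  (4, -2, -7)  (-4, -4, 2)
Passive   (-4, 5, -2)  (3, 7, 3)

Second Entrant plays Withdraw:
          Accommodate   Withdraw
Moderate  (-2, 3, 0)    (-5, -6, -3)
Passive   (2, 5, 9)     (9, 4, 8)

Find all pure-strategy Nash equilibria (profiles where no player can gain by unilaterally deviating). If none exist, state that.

Mark each player's best response to every combination of opponents' strategies; a profile where every player is best-responding is a pure Nash equilibrium.
Incumbent against (Accommodate, Accommodate): payoffs 4, -4 → best response Moderate.
Incumbent against (Accommodate, Withdraw): payoffs -2, 2 → best response Passive.
Incumbent against (Withdraw, Accommodate): payoffs -4, 3 → best response Passive.
Incumbent against (Withdraw, Withdraw): payoffs -5, 9 → best response Passive.
Entrant against (Moderate, Accommodate): payoffs -2, -4 → best response Accommodate.
Entrant against (Moderate, Withdraw): payoffs 3, -6 → best response Accommodate.
Entrant against (Passive, Accommodate): payoffs 5, 7 → best response Withdraw.
Entrant against (Passive, Withdraw): payoffs 5, 4 → best response Accommodate.
Second Entrant against (Moderate, Accommodate): payoffs -7, 0 → best response Withdraw.
Second Entrant against (Moderate, Withdraw): payoffs 2, -3 → best response Accommodate.
Second Entrant against (Passive, Accommodate): payoffs -2, 9 → best response Withdraw.
Second Entrant against (Passive, Withdraw): payoffs 3, 8 → best response Withdraw.
Mutual best responses: (Passive, Accommodate, Withdraw).

The unique pure-strategy Nash equilibrium is (Passive, Accommodate, Withdraw).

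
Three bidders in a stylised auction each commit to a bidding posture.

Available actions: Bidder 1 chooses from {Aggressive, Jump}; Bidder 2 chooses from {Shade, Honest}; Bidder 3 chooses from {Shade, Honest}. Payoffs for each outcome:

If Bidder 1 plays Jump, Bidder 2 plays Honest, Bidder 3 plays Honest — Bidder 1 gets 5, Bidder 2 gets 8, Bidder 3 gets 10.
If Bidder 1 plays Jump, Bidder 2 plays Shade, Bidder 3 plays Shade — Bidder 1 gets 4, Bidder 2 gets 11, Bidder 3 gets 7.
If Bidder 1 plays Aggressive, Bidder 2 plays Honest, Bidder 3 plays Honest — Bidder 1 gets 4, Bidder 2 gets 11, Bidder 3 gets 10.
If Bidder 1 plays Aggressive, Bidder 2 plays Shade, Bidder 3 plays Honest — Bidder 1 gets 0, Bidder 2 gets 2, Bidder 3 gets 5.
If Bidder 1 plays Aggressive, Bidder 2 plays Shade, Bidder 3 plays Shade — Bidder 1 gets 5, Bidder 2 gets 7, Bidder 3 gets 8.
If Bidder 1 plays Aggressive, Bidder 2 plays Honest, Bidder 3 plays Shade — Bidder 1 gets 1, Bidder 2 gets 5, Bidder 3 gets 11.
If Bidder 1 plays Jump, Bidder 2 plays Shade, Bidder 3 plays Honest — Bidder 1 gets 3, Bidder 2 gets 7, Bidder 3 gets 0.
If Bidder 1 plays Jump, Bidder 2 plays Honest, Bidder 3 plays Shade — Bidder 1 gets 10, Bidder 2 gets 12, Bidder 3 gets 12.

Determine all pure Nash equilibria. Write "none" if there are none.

Bidder 1 against (Shade, Shade): payoffs 5, 4 → best response Aggressive.
Bidder 1 against (Shade, Honest): payoffs 0, 3 → best response Jump.
Bidder 1 against (Honest, Shade): payoffs 1, 10 → best response Jump.
Bidder 1 against (Honest, Honest): payoffs 4, 5 → best response Jump.
Bidder 2 against (Aggressive, Shade): payoffs 7, 5 → best response Shade.
Bidder 2 against (Aggressive, Honest): payoffs 2, 11 → best response Honest.
Bidder 2 against (Jump, Shade): payoffs 11, 12 → best response Honest.
Bidder 2 against (Jump, Honest): payoffs 7, 8 → best response Honest.
Bidder 3 against (Aggressive, Shade): payoffs 8, 5 → best response Shade.
Bidder 3 against (Aggressive, Honest): payoffs 11, 10 → best response Shade.
Bidder 3 against (Jump, Shade): payoffs 7, 0 → best response Shade.
Bidder 3 against (Jump, Honest): payoffs 12, 10 → best response Shade.
Mutual best responses: (Aggressive, Shade, Shade); (Jump, Honest, Shade).

The pure Nash equilibria are (Aggressive, Shade, Shade); (Jump, Honest, Shade).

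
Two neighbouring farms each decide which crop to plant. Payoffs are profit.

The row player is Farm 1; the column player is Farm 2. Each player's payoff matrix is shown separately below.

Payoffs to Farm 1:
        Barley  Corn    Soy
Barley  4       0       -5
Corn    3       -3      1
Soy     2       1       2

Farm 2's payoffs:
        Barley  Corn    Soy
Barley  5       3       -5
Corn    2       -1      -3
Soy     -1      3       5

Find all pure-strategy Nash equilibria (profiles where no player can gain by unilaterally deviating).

(Barley, Barley); (Soy, Soy)

Mark each player's best response to every combination of opponents' strategies; a profile where every player is best-responding is a pure Nash equilibrium.
Farm 1 against Barley: payoffs 4, 3, 2 → best response Barley.
Farm 1 against Corn: payoffs 0, -3, 1 → best response Soy.
Farm 1 against Soy: payoffs -5, 1, 2 → best response Soy.
Farm 2 against Barley: payoffs 5, 3, -5 → best response Barley.
Farm 2 against Corn: payoffs 2, -1, -3 → best response Barley.
Farm 2 against Soy: payoffs -1, 3, 5 → best response Soy.
Mutual best responses: (Barley, Barley); (Soy, Soy).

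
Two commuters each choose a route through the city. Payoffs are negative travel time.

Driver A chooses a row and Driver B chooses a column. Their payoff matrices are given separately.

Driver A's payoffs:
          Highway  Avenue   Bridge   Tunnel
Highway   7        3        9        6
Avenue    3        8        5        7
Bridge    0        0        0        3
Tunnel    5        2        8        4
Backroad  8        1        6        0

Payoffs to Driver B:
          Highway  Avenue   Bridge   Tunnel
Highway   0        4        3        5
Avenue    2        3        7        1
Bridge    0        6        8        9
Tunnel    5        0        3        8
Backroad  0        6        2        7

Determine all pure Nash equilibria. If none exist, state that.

(Highway, Highway): Driver A can switch to Backroad (7 → 8). Not NE.
(Highway, Avenue): Driver A can switch to Avenue (3 → 8). Not NE.
(Highway, Bridge): Driver B can switch to Avenue (3 → 4). Not NE.
(Highway, Tunnel): Driver A can switch to Avenue (6 → 7). Not NE.
(Avenue, Highway): Driver A can switch to Highway (3 → 7). Not NE.
(Avenue, Avenue): Driver B can switch to Bridge (3 → 7). Not NE.
(Avenue, Bridge): Driver A can switch to Highway (5 → 9). Not NE.
(Avenue, Tunnel): Driver B can switch to Highway (1 → 2). Not NE.
(The remaining 12 profiles each have a profitable deviation by the same check.)

This game has no pure Nash equilibrium.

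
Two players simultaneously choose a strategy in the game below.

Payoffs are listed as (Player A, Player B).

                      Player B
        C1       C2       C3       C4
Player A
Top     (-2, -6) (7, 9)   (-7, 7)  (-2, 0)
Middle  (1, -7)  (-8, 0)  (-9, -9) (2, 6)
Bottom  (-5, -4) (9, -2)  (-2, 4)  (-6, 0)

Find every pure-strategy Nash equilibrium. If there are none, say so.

Pure-strategy Nash equilibria: (Middle, C4); (Bottom, C3)

(Top, C1): Player A can switch to Middle (-2 → 1). Not NE.
(Top, C2): Player A can switch to Bottom (7 → 9). Not NE.
(Top, C3): Player A can switch to Bottom (-7 → -2). Not NE.
(Top, C4): Player A can switch to Middle (-2 → 2). Not NE.
(Middle, C1): Player B can switch to C2 (-7 → 0). Not NE.
(Middle, C2): Player A can switch to Top (-8 → 7). Not NE.
(Middle, C3): Player A can switch to Top (-9 → -7). Not NE.
(Middle, C4): Player A gets 2, best alternative -2; Player B gets 6, best alternative 0. No profitable deviation — NE.
(Bottom, C1): Player A can switch to Top (-5 → -2). Not NE.
(Bottom, C3): Player A gets -2, best alternative -7; Player B gets 4, best alternative 0. No profitable deviation — NE.
(The remaining 2 profiles each have a profitable deviation by the same check.)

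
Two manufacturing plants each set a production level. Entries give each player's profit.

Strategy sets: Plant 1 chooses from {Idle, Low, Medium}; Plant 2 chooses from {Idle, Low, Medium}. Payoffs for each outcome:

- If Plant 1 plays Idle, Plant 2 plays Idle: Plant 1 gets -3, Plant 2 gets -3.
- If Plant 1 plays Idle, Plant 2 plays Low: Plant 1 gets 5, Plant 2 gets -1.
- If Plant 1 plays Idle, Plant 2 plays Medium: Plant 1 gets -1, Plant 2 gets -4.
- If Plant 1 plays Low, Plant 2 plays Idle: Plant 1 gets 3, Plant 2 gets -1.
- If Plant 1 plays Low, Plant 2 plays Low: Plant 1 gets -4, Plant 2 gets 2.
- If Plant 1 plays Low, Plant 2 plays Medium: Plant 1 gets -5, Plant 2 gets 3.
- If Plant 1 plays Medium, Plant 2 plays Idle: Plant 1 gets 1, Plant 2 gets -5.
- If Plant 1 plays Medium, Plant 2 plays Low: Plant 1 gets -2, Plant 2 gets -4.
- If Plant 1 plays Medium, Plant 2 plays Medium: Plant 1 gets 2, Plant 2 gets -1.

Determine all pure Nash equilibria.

Plant 1 against Idle: payoffs -3, 3, 1 → best response Low.
Plant 1 against Low: payoffs 5, -4, -2 → best response Idle.
Plant 1 against Medium: payoffs -1, -5, 2 → best response Medium.
Plant 2 against Idle: payoffs -3, -1, -4 → best response Low.
Plant 2 against Low: payoffs -1, 2, 3 → best response Medium.
Plant 2 against Medium: payoffs -5, -4, -1 → best response Medium.
Mutual best responses: (Idle, Low); (Medium, Medium).

(Idle, Low); (Medium, Medium)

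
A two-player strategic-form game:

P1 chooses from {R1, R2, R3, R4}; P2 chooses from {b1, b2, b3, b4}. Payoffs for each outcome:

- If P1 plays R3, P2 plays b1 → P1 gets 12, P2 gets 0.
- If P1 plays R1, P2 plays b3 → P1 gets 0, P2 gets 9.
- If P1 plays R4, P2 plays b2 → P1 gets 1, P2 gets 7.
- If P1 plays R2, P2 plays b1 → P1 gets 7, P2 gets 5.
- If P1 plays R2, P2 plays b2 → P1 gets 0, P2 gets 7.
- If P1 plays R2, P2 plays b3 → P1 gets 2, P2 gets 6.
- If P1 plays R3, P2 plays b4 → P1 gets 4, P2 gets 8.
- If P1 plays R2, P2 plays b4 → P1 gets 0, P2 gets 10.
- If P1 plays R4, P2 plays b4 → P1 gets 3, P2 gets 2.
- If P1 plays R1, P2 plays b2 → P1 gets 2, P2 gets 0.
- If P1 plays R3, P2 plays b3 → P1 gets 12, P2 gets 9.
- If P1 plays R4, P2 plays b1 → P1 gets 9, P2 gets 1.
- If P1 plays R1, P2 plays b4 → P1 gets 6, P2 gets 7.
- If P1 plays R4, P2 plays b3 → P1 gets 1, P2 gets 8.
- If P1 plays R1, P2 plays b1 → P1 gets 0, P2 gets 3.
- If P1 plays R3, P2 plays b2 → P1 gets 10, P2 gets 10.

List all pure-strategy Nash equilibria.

(R1, b1): P1 can switch to R2 (0 → 7). Not NE.
(R1, b2): P1 can switch to R3 (2 → 10). Not NE.
(R1, b3): P1 can switch to R2 (0 → 2). Not NE.
(R1, b4): P2 can switch to b3 (7 → 9). Not NE.
(R2, b1): P1 can switch to R3 (7 → 12). Not NE.
(R2, b2): P1 can switch to R1 (0 → 2). Not NE.
(R2, b3): P1 can switch to R3 (2 → 12). Not NE.
(R2, b4): P1 can switch to R1 (0 → 6). Not NE.
(R3, b1): P2 can switch to b2 (0 → 10). Not NE.
(R3, b2): P1 gets 10, best alternative 2; P2 gets 10, best alternative 9. No profitable deviation — NE.
(R3, b3): P2 can switch to b2 (9 → 10). Not NE.
(R3, b4): P1 can switch to R1 (4 → 6). Not NE.
(R4, b1): P1 can switch to R3 (9 → 12). Not NE.
(The remaining 3 profiles each have a profitable deviation by the same check.)

(R3, b2)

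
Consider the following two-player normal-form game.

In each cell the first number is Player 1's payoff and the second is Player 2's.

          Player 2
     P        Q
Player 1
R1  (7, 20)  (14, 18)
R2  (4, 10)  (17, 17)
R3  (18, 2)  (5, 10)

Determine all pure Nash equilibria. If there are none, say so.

(R1, P): Player 1 can switch to R3 (7 → 18). Not NE.
(R1, Q): Player 1 can switch to R2 (14 → 17). Not NE.
(R2, P): Player 1 can switch to R1 (4 → 7). Not NE.
(R2, Q): Player 1 gets 17, best alternative 14; Player 2 gets 17, best alternative 10. No profitable deviation — NE.
(R3, P): Player 2 can switch to Q (2 → 10). Not NE.
(R3, Q): Player 1 can switch to R1 (5 → 14). Not NE.

Pure NE: (R2, Q)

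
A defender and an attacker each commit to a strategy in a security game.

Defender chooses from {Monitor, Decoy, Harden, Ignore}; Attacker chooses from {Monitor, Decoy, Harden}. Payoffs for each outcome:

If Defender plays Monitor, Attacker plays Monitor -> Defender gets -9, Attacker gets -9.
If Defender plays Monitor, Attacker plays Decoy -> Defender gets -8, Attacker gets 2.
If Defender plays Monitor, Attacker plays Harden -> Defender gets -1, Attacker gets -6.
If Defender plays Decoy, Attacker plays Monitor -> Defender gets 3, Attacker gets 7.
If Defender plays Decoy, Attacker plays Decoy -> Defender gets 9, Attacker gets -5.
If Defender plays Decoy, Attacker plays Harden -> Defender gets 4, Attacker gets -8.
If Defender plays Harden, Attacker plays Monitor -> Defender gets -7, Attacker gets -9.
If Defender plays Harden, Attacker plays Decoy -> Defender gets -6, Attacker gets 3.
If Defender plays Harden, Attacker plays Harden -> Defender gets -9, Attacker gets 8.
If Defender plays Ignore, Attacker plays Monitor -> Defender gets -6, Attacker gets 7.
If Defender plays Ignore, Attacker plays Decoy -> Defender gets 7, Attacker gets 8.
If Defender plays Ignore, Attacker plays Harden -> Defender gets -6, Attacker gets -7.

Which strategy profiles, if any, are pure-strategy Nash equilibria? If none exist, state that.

Defender against Monitor: payoffs -9, 3, -7, -6 → best response Decoy.
Defender against Decoy: payoffs -8, 9, -6, 7 → best response Decoy.
Defender against Harden: payoffs -1, 4, -9, -6 → best response Decoy.
Attacker against Monitor: payoffs -9, 2, -6 → best response Decoy.
Attacker against Decoy: payoffs 7, -5, -8 → best response Monitor.
Attacker against Harden: payoffs -9, 3, 8 → best response Harden.
Attacker against Ignore: payoffs 7, 8, -7 → best response Decoy.
Mutual best responses: (Decoy, Monitor).

Pure NE: (Decoy, Monitor)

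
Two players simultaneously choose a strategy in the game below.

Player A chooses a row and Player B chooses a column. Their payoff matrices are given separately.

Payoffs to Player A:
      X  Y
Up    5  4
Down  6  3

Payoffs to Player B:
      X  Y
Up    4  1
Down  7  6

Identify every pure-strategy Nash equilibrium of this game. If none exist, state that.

For each player, find the best response to each opponent profile; mutual best responses are the pure NE.
Player A against X: payoffs 5, 6 → best response Down.
Player A against Y: payoffs 4, 3 → best response Up.
Player B against Up: payoffs 4, 1 → best response X.
Player B against Down: payoffs 7, 6 → best response X.
Mutual best responses: (Down, X).

(Down, X)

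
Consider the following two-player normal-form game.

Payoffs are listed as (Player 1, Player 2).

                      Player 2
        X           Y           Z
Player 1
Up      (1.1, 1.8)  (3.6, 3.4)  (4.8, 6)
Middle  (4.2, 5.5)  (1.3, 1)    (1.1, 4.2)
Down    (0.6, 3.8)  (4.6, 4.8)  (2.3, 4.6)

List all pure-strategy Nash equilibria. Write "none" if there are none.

(Up, Z), (Middle, X), (Down, Y)

(Up, X): Player 1 can switch to Middle (1.1 → 4.2). Not NE.
(Up, Y): Player 1 can switch to Down (3.6 → 4.6). Not NE.
(Up, Z): Player 1 gets 4.8, best alternative 2.3; Player 2 gets 6, best alternative 3.4. No profitable deviation — NE.
(Middle, X): Player 1 gets 4.2, best alternative 1.1; Player 2 gets 5.5, best alternative 4.2. No profitable deviation — NE.
(Middle, Y): Player 1 can switch to Up (1.3 → 3.6). Not NE.
(Middle, Z): Player 1 can switch to Up (1.1 → 4.8). Not NE.
(Down, X): Player 1 can switch to Up (0.6 → 1.1). Not NE.
(Down, Y): Player 1 gets 4.6, best alternative 3.6; Player 2 gets 4.8, best alternative 4.6. No profitable deviation — NE.
(Down, Z): Player 1 can switch to Up (2.3 → 4.8). Not NE.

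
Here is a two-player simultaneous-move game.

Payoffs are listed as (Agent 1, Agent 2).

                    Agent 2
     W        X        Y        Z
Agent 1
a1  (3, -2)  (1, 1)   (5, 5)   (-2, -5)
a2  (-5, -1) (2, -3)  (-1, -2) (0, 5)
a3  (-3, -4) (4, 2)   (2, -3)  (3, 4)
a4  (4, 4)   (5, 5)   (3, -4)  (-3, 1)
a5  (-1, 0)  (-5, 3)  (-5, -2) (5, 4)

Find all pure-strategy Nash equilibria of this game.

For each strategy profile, look for a profitable unilateral deviation.
(a1, W): Agent 1 can switch to a4 (3 → 4). Not NE.
(a1, X): Agent 1 can switch to a2 (1 → 2). Not NE.
(a1, Y): Agent 1 gets 5, best alternative 3; Agent 2 gets 5, best alternative 1. No profitable deviation — NE.
(a1, Z): Agent 1 can switch to a2 (-2 → 0). Not NE.
(a2, W): Agent 1 can switch to a1 (-5 → 3). Not NE.
(a2, X): Agent 1 can switch to a3 (2 → 4). Not NE.
(a2, Y): Agent 1 can switch to a1 (-1 → 5). Not NE.
(a2, Z): Agent 1 can switch to a3 (0 → 3). Not NE.
(a3, W): Agent 1 can switch to a1 (-3 → 3). Not NE.
(a3, X): Agent 1 can switch to a4 (4 → 5). Not NE.
(a3, Y): Agent 1 can switch to a1 (2 → 5). Not NE.
(a3, Z): Agent 1 can switch to a5 (3 → 5). Not NE.
(a4, W): Agent 2 can switch to X (4 → 5). Not NE.
(a4, X): Agent 1 gets 5, best alternative 4; Agent 2 gets 5, best alternative 4. No profitable deviation — NE.
(a5, Z): Agent 1 gets 5, best alternative 3; Agent 2 gets 4, best alternative 3. No profitable deviation — NE.
(The remaining 5 profiles each have a profitable deviation by the same check.)

Pure-strategy Nash equilibria: (a1, Y), (a4, X), (a5, Z)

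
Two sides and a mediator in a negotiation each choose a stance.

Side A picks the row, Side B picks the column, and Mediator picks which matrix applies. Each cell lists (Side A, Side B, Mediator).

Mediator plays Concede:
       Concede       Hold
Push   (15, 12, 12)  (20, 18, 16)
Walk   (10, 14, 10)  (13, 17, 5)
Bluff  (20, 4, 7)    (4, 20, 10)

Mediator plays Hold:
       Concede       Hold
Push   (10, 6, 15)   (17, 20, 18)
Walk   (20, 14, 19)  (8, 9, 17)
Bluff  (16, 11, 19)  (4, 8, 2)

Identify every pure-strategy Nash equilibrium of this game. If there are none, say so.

The pure Nash equilibria are (Push, Hold, Hold) and (Walk, Concede, Hold).

(Push, Concede, Concede): Side A can switch to Bluff (15 → 20). Not NE.
(Push, Concede, Hold): Side A can switch to Walk (10 → 20). Not NE.
(Push, Hold, Concede): Mediator can switch to Hold (16 → 18). Not NE.
(Push, Hold, Hold): Side A gets 17, best alternative 8; Side B gets 20, best alternative 6; Mediator gets 18, best alternative 16. No profitable deviation — NE.
(Walk, Concede, Concede): Side A can switch to Push (10 → 15). Not NE.
(Walk, Concede, Hold): Side A gets 20, best alternative 16; Side B gets 14, best alternative 9; Mediator gets 19, best alternative 10. No profitable deviation — NE.
(Walk, Hold, Concede): Side A can switch to Push (13 → 20). Not NE.
(Walk, Hold, Hold): Side A can switch to Push (8 → 17). Not NE.
(Bluff, Concede, Concede): Side B can switch to Hold (4 → 20). Not NE.
(Bluff, Concede, Hold): Side A can switch to Walk (16 → 20). Not NE.
(Bluff, Hold, Concede): Side A can switch to Push (4 → 20). Not NE.
(Bluff, Hold, Hold): Side A can switch to Push (4 → 17). Not NE.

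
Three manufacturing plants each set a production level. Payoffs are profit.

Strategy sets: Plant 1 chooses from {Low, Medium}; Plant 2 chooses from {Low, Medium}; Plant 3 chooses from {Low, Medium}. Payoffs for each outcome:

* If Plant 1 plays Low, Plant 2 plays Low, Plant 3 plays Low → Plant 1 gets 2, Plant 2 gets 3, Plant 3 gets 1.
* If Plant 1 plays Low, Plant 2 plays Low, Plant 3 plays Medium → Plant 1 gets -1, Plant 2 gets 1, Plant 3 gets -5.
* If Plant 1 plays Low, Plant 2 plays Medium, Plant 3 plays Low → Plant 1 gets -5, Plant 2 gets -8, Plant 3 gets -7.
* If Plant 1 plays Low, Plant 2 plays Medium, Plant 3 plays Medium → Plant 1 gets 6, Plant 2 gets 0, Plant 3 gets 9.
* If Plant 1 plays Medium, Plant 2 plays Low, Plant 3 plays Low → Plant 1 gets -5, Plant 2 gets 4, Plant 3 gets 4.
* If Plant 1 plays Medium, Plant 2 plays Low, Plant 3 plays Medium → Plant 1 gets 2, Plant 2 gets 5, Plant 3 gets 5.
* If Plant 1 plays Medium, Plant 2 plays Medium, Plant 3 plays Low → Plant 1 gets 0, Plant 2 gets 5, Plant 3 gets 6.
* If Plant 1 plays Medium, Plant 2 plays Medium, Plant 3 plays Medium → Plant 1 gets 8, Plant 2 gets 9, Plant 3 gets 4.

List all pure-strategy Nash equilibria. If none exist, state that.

(Low, Low, Low), (Medium, Medium, Low)

Plant 1 against (Low, Low): payoffs 2, -5 → best response Low.
Plant 1 against (Low, Medium): payoffs -1, 2 → best response Medium.
Plant 1 against (Medium, Low): payoffs -5, 0 → best response Medium.
Plant 1 against (Medium, Medium): payoffs 6, 8 → best response Medium.
Plant 2 against (Low, Low): payoffs 3, -8 → best response Low.
Plant 2 against (Low, Medium): payoffs 1, 0 → best response Low.
Plant 2 against (Medium, Low): payoffs 4, 5 → best response Medium.
Plant 2 against (Medium, Medium): payoffs 5, 9 → best response Medium.
Plant 3 against (Low, Low): payoffs 1, -5 → best response Low.
Plant 3 against (Low, Medium): payoffs -7, 9 → best response Medium.
Plant 3 against (Medium, Low): payoffs 4, 5 → best response Medium.
Plant 3 against (Medium, Medium): payoffs 6, 4 → best response Low.
Mutual best responses: (Low, Low, Low); (Medium, Medium, Low).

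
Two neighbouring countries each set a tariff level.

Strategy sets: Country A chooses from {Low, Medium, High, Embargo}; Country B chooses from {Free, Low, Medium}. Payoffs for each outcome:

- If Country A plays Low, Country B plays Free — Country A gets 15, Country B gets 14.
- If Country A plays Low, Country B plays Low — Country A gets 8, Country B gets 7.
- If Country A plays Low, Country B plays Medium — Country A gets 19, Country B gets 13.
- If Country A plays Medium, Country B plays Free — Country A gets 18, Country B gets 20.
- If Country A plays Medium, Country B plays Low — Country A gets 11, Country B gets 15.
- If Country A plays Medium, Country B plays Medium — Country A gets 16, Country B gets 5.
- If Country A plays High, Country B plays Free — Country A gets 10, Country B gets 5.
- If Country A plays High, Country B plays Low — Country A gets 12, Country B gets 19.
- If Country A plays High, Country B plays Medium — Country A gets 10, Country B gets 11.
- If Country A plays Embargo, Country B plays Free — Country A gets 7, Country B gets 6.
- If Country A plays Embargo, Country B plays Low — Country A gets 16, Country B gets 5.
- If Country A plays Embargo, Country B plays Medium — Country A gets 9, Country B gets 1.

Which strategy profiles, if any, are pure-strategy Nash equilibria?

Country A against Free: payoffs 15, 18, 10, 7 → best response Medium.
Country A against Low: payoffs 8, 11, 12, 16 → best response Embargo.
Country A against Medium: payoffs 19, 16, 10, 9 → best response Low.
Country B against Low: payoffs 14, 7, 13 → best response Free.
Country B against Medium: payoffs 20, 15, 5 → best response Free.
Country B against High: payoffs 5, 19, 11 → best response Low.
Country B against Embargo: payoffs 6, 5, 1 → best response Free.
Mutual best responses: (Medium, Free).

Pure NE: (Medium, Free)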